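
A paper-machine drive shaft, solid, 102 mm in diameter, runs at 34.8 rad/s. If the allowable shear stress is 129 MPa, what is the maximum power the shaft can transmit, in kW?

935 kW

J = πd⁴/32 = π(0.102)⁴/32 = 1.063×10^-5 m⁴.
T_max = τ_allow·J/r = 1.29×10^8 × 1.063×10^-5 / 0.0510 = 26880 N·m.
ω = 34.8 rad/s, so P_max = T_max·ω = 9.354×10^5 W.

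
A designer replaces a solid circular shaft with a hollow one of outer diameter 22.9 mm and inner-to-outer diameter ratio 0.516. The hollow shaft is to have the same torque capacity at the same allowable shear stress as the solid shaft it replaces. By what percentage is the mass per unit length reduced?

Equal τ_max and T ⇒ the solid shaft needs d_s³ = d_o³(1−k⁴), so d_s = 22.9·(1−0.516⁴)^(1/3) = 22.35 mm.
Area ratio A_h/A_s = d_o²(1−k²)/d_s² = (1−k²)/(1−k⁴)^(2/3) = 0.7706.
Mass saving = 1 − 0.7706 = 22.9 %.

22.9 %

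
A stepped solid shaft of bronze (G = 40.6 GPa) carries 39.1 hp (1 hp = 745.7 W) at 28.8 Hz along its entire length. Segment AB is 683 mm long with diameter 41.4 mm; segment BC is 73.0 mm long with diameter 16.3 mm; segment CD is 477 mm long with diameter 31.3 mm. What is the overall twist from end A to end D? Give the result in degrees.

ω = 2π·28.8 = 181.0 rad/s, so T = P/ω = 39.1×745.7 / 181.0 = 161.1 N·m.
J_AB = π(0.0414)⁴/32 = 2.88×10^-7 m⁴; J_BC = π(0.0163)⁴/32 = 6.93×10^-9 m⁴; J_CD = π(0.0313)⁴/32 = 9.42×10^-8 m⁴.
θ = (T/G)·Σ L_i/J_i = (161.1/40.6×10⁹)·(0.683/2.88×10^-7 + 0.0730/6.93×10^-9 + 0.477/9.42×10^-8) = 0.07129 rad.

4.08°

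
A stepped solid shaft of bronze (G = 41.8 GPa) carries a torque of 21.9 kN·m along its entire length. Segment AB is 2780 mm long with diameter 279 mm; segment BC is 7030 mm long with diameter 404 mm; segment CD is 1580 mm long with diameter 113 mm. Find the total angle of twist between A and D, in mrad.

J_AB = π(0.279)⁴/32 = 5.95×10^-4 m⁴; J_BC = π(0.404)⁴/32 = 2.62×10^-3 m⁴; J_CD = π(0.113)⁴/32 = 1.60×10^-5 m⁴.
θ = (T/G)·Σ L_i/J_i = (21900/41.8×10⁹)·(2.78/5.95×10^-4 + 7.03/2.62×10^-3 + 1.58/1.60×10^-5) = 0.05557 rad.

55.6 mrad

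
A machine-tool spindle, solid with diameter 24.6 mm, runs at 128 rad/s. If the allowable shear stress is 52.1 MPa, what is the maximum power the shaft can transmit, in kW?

J = πd⁴/32 = π(0.0246)⁴/32 = 3.595×10^-8 m⁴.
T_max = τ_allow·J/r = 5.21×10^7 × 3.595×10^-8 / 0.0123 = 152.3 N·m.
ω = 128 rad/s, so P_max = T_max·ω = 1.949×10^4 W.

19.5 kW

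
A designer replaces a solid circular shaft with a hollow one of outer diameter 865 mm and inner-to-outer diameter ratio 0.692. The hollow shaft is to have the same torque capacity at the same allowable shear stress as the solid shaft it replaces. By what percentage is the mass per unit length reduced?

38.0 %

Equal τ_max and T ⇒ the solid shaft needs d_s³ = d_o³(1−k⁴), so d_s = 865·(1−0.692⁴)^(1/3) = 793.1 mm.
Area ratio A_h/A_s = d_o²(1−k²)/d_s² = (1−k²)/(1−k⁴)^(2/3) = 0.6200.
Mass saving = 1 − 0.6200 = 38.0 %.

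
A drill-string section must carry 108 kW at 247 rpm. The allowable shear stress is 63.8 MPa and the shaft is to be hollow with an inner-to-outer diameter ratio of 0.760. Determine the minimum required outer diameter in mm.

79.4 mm

ω = 2π·247/60 = 25.87 rad/s, so T = P/ω = 108×10³ / 25.87 = 4175 N·m.
For a hollow shaft with d_i/d_o = 0.760: τ_max = 16T/(π d_o³ (1−k⁴)), so d_o = [16T/(π τ_allow (1−k⁴))]^(1/3) = [16·4175/(π·6.38×10^7·0.6664)]^(1/3) = 0.07938 m.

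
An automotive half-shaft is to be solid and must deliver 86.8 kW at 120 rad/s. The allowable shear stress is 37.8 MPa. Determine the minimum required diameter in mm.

46.0 mm

ω = 120 rad/s, so T = P/ω = 86.8×10³ / 120.0 = 723.3 N·m.
For a solid shaft τ_max = 16T/(πd³), so d = (16T/(π τ_allow))^(1/3) = (16·723.3/(π·3.78×10^7))^(1/3) = 0.04602 m.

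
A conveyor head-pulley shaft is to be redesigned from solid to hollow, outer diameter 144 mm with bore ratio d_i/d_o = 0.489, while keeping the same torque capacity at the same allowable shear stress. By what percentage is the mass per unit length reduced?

Equal τ_max and T ⇒ the solid shaft needs d_s³ = d_o³(1−k⁴), so d_s = 144·(1−0.489⁴)^(1/3) = 141.2 mm.
Area ratio A_h/A_s = d_o²(1−k²)/d_s² = (1−k²)/(1−k⁴)^(2/3) = 0.7913.
Mass saving = 1 − 0.7913 = 20.9 %.

20.9 %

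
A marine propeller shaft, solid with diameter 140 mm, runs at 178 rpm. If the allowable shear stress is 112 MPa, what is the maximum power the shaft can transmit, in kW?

J = πd⁴/32 = π(0.140)⁴/32 = 3.771×10^-5 m⁴.
T_max = τ_allow·J/r = 1.12×10^8 × 3.771×10^-5 / 0.0700 = 60340 N·m.
ω = 2π·178/60 = 18.64 rad/s, so P_max = T_max·ω = 1.125×10^6 W.

1120 kW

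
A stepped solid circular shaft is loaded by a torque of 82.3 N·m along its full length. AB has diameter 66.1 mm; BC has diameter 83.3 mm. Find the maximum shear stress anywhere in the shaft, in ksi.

0.210 ksi

Under the same torque, τ_max = 16T/(πd³) is largest where d is smallest — segment AB (d = 66.1 mm).
τ_max = 16·82.30/(π·(0.0661)³) = 1.451×10^6 Pa.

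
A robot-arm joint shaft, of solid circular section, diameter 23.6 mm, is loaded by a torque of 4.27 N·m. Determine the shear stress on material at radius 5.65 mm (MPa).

J = πd⁴/32 = π(0.0236)⁴/32 = 3.045×10^-8 m⁴.
Shear stress varies linearly with radius: τ = T·r/J = 4.270 × 0.00565 / 3.045×10^-8 = 7.922×10^5 Pa.

0.792 MPa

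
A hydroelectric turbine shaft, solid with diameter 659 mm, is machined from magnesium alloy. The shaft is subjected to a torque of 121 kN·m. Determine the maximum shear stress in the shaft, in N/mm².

J = πd⁴/32 = π(0.659)⁴/32 = 0.01852 m⁴.
τ_max = T·r/J = 121000 × 0.330 / 0.01852 = 2.153×10^6 Pa.

2.15 N/mm²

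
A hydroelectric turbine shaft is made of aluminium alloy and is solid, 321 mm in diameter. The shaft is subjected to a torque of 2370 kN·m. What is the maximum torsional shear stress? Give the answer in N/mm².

J = πd⁴/32 = π(0.321)⁴/32 = 1.042×10^-3 m⁴.
τ_max = T·r/J = 2.370e6 × 0.161 / 1.042×10^-3 = 3.649×10^8 Pa.

365 N/mm²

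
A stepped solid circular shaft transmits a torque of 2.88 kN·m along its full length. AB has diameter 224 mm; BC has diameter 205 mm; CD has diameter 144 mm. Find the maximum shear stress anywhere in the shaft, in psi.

712 psi

Under the same torque, τ_max = 16T/(πd³) is largest where d is smallest — segment CD (d = 144 mm).
τ_max = 16·2880/(π·(0.144)³) = 4.912×10^6 Pa.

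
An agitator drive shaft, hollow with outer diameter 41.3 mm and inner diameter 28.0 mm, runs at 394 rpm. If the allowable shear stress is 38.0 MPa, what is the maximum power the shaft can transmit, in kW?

17.1 kW

J = π(d_o⁴ − d_i⁴)/32 = π(0.0413⁴ − 0.0280⁴)/32 = 2.253×10^-7 m⁴.
T_max = τ_allow·J/r = 3.80×10^7 × 2.253×10^-7 / 0.0206 = 414.6 N·m.
ω = 2π·394/60 = 41.26 rad/s, so P_max = T_max·ω = 1.710×10^4 W.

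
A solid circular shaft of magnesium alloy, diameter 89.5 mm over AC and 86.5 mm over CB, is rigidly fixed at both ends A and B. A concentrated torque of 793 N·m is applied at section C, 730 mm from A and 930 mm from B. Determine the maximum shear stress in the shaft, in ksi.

Compatibility: T_A·a/J_AC = T_B·b/J_CB with T_A + T_B = T₀.
J_AC = 6.30×10^-6 m⁴, J_CB = 5.50×10^-6 m⁴, so T_A = T₀·(J_AC/a)/((J_AC/a)+(J_CB/b)) = 470.7 N·m, T_B = 322.3 N·m.
τ in each portion: τ_AC = 3.34×10^6 Pa, τ_CB = 2.54×10^6 Pa; maximum is in AC.
τ_max = T_AC·r/J = 470.7·0.0447/6.30×10^-6 = 3.344×10^6 Pa.

0.485 ksi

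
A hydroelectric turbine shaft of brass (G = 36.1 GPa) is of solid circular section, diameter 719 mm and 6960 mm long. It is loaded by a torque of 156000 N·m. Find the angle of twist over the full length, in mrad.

J = πd⁴/32 = π(0.719)⁴/32 = 0.02624 m⁴.
θ = T·L/(G·J) = 156000 × 6.96 / (36.1×10⁹ × 0.02624) = 1.146×10^-3 rad.

1.15 mrad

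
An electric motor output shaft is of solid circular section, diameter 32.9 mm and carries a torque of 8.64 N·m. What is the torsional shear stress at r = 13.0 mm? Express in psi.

J = πd⁴/32 = π(0.0329)⁴/32 = 1.150×10^-7 m⁴.
Shear stress varies linearly with radius: τ = T·r/J = 8.640 × 0.0130 / 1.150×10^-7 = 9.765×10^5 Pa.

142 psi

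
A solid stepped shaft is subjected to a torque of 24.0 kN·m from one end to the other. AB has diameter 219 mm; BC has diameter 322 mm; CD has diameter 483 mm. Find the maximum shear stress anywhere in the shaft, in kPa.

11600 kPa

Under the same torque, τ_max = 16T/(πd³) is largest where d is smallest — segment AB (d = 219 mm).
τ_max = 16·24000/(π·(0.219)³) = 1.164×10^7 Pa.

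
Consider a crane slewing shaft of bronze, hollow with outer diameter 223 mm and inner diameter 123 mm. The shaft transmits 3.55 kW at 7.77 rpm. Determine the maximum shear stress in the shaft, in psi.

320 psi

ω = 2π·7.77/60 = 0.8137 rad/s, so T = P/ω = 3.55×10³ / 0.8137 = 4363 N·m.
J = π(d_o⁴ − d_i⁴)/32 = π(0.223⁴ − 0.123⁴)/32 = 2.203×10^-4 m⁴.
τ_max = T·r/J = 4363 × 0.112 / 2.203×10^-4 = 2.208×10^6 Pa.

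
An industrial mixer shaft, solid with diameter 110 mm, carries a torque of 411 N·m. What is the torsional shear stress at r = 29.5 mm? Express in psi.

J = πd⁴/32 = π(0.110)⁴/32 = 1.437×10^-5 m⁴.
Shear stress varies linearly with radius: τ = T·r/J = 411.0 × 0.0295 / 1.437×10^-5 = 8.435×10^5 Pa.

122 psi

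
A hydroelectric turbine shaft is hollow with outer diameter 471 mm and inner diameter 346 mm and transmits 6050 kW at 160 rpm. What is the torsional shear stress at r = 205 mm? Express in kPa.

21600 kPa

ω = 2π·160/60 = 16.76 rad/s, so T = P/ω = 6050×10³ / 16.76 = 361100 N·m.
J = π(d_o⁴ − d_i⁴)/32 = π(0.471⁴ − 0.346⁴)/32 = 3.424×10^-3 m⁴.
Shear stress varies linearly with radius: τ = T·r/J = 361100 × 0.205 / 3.424×10^-3 = 2.162×10^7 Pa.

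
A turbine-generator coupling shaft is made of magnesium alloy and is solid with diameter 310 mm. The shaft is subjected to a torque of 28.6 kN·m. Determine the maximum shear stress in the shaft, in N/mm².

4.89 N/mm²

J = πd⁴/32 = π(0.310)⁴/32 = 9.067×10^-4 m⁴.
τ_max = T·r/J = 28600 × 0.155 / 9.067×10^-4 = 4.889×10^6 Pa.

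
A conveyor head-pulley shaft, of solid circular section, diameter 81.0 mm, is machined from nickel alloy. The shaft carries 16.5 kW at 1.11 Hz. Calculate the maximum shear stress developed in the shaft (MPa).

ω = 2π·1.11 = 6.974 rad/s, so T = P/ω = 16.5×10³ / 6.974 = 2366 N·m.
J = πd⁴/32 = π(0.0810)⁴/32 = 4.226×10^-6 m⁴.
τ_max = T·r/J = 2366 × 0.0405 / 4.226×10^-6 = 2.267×10^7 Pa.

22.7 MPa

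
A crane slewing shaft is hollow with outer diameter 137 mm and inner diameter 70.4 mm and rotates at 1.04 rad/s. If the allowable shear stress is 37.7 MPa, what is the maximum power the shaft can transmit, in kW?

18.4 kW

J = π(d_o⁴ − d_i⁴)/32 = π(0.137⁴ − 0.0704⁴)/32 = 3.217×10^-5 m⁴.
T_max = τ_allow·J/r = 3.77×10^7 × 3.217×10^-5 / 0.0685 = 17710 N·m.
ω = 1.04 rad/s, so P_max = T_max·ω = 1.842×10^4 W.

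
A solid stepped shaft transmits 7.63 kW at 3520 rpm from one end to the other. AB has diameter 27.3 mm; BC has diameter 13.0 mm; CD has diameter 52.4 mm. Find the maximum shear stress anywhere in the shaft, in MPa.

ω = 2π·3520/60 = 368.6 rad/s, so T = P/ω = 7.63×10³ / 368.6 = 20.70 N·m.
Under the same torque, τ_max = 16T/(πd³) is largest where d is smallest — segment BC (d = 13.0 mm).
τ_max = 16·20.70/(π·(0.0130)³) = 4.798×10^7 Pa.

48.0 MPa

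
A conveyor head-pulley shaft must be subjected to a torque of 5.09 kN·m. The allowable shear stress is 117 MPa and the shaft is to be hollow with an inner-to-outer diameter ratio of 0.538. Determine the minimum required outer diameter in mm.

For a hollow shaft with d_i/d_o = 0.538: τ_max = 16T/(π d_o³ (1−k⁴)), so d_o = [16T/(π τ_allow (1−k⁴))]^(1/3) = [16·5090/(π·1.17×10^8·0.9162)]^(1/3) = 0.06230 m.

62.3 mm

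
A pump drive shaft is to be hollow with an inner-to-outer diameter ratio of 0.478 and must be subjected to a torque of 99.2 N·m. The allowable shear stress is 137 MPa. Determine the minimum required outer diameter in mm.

15.7 mm

For a hollow shaft with d_i/d_o = 0.478: τ_max = 16T/(π d_o³ (1−k⁴)), so d_o = [16T/(π τ_allow (1−k⁴))]^(1/3) = [16·99.20/(π·1.37×10^8·0.9478)]^(1/3) = 0.01573 m.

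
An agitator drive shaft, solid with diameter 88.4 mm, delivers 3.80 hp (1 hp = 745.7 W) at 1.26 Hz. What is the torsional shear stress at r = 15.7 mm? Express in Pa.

937000 Pa

ω = 2π·1.26 = 7.917 rad/s, so T = P/ω = 3.80×745.7 / 7.917 = 357.9 N·m.
J = πd⁴/32 = π(0.0884)⁴/32 = 5.995×10^-6 m⁴.
Shear stress varies linearly with radius: τ = T·r/J = 357.9 × 0.0157 / 5.995×10^-6 = 9.373×10^5 Pa.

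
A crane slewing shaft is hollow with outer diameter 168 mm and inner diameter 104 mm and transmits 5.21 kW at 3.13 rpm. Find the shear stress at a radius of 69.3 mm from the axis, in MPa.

16.5 MPa

ω = 2π·3.13/60 = 0.3278 rad/s, so T = P/ω = 5.21×10³ / 0.3278 = 15900 N·m.
J = π(d_o⁴ − d_i⁴)/32 = π(0.168⁴ − 0.104⁴)/32 = 6.672×10^-5 m⁴.
Shear stress varies linearly with radius: τ = T·r/J = 15900 × 0.0693 / 6.672×10^-5 = 1.651×10^7 Pa.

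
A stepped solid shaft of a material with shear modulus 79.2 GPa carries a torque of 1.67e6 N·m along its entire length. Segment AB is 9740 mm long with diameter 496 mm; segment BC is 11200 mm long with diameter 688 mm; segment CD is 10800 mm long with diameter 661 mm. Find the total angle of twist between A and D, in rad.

J_AB = π(0.496)⁴/32 = 5.94×10^-3 m⁴; J_BC = π(0.688)⁴/32 = 0.0220 m⁴; J_CD = π(0.661)⁴/32 = 0.0187 m⁴.
θ = (T/G)·Σ L_i/J_i = (1.670e6/79.2×10⁹)·(9.74/5.94×10^-3 + 11.2/0.0220 + 10.8/0.0187) = 0.05745 rad.

0.0575 rad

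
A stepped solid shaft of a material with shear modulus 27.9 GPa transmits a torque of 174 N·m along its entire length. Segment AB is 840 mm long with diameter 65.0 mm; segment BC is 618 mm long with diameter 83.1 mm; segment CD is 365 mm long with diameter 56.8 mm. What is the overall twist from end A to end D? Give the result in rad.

0.00604 rad

J_AB = π(0.0650)⁴/32 = 1.75×10^-6 m⁴; J_BC = π(0.0831)⁴/32 = 4.68×10^-6 m⁴; J_CD = π(0.0568)⁴/32 = 1.02×10^-6 m⁴.
θ = (T/G)·Σ L_i/J_i = (174.0/27.9×10⁹)·(0.840/1.75×10^-6 + 0.618/4.68×10^-6 + 0.365/1.02×10^-6) = 6.040×10^-3 rad.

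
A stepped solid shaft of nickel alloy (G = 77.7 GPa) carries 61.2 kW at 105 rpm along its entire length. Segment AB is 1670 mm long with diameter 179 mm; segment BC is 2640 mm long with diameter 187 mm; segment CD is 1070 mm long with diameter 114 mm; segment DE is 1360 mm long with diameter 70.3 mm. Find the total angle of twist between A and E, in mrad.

48.0 mrad

ω = 2π·105/60 = 11.00 rad/s, so T = P/ω = 61.2×10³ / 11.00 = 5566 N·m.
J_AB = π(0.179)⁴/32 = 1.01×10^-4 m⁴; J_BC = π(0.187)⁴/32 = 1.20×10^-4 m⁴; J_CD = π(0.114)⁴/32 = 1.66×10^-5 m⁴; J_DE = π(0.0703)⁴/32 = 2.40×10^-6 m⁴.
θ = (T/G)·Σ L_i/J_i = (5566/77.7×10⁹)·(1.67/1.01×10^-4 + 2.64/1.20×10^-4 + 1.07/1.66×10^-5 + 1.36/2.40×10^-6) = 0.04801 rad.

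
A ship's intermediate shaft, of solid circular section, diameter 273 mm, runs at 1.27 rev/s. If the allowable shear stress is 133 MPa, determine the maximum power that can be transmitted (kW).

J = πd⁴/32 = π(0.273)⁴/32 = 5.453×10^-4 m⁴.
T_max = τ_allow·J/r = 1.33×10^8 × 5.453×10^-4 / 0.137 = 531300 N·m.
ω = 2π·1.27 = 7.980 rad/s, so P_max = T_max·ω = 4.240×10^6 W.

4240 kW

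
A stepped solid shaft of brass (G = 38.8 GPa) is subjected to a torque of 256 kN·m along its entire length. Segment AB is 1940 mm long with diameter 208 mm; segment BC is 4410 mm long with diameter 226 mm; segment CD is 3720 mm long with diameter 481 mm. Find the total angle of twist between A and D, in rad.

J_AB = π(0.208)⁴/32 = 1.84×10^-4 m⁴; J_BC = π(0.226)⁴/32 = 2.56×10^-4 m⁴; J_CD = π(0.481)⁴/32 = 5.26×10^-3 m⁴.
θ = (T/G)·Σ L_i/J_i = (256000/38.8×10⁹)·(1.94/1.84×10^-4 + 4.41/2.56×10^-4 + 3.72/5.26×10^-3) = 0.1879 rad.

0.188 rad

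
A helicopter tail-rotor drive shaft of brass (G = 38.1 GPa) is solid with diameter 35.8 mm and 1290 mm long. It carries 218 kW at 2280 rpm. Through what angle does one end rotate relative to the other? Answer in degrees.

11.0°

ω = 2π·2280/60 = 238.8 rad/s, so T = P/ω = 218×10³ / 238.8 = 913.0 N·m.
J = πd⁴/32 = π(0.0358)⁴/32 = 1.613×10^-7 m⁴.
θ = T·L/(G·J) = 913.0 × 1.29 / (38.1×10⁹ × 1.613×10^-7) = 0.1917 rad.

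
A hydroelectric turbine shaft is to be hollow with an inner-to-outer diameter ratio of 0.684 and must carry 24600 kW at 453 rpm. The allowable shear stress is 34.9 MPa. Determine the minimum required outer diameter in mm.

459 mm

ω = 2π·453/60 = 47.44 rad/s, so T = P/ω = 24600×10³ / 47.44 = 518600 N·m.
For a hollow shaft with d_i/d_o = 0.684: τ_max = 16T/(π d_o³ (1−k⁴)), so d_o = [16T/(π τ_allow (1−k⁴))]^(1/3) = [16·518600/(π·3.49×10^7·0.7811)]^(1/3) = 0.4593 m.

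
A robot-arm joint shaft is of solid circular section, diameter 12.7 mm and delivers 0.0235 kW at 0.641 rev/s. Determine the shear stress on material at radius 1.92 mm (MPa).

ω = 2π·0.641 = 4.028 rad/s, so T = P/ω = 0.0235×10³ / 4.028 = 5.835 N·m.
J = πd⁴/32 = π(0.0127)⁴/32 = 2.554×10^-9 m⁴.
Shear stress varies linearly with radius: τ = T·r/J = 5.835 × 0.00192 / 2.554×10^-9 = 4.386×10^6 Pa.

4.39 MPa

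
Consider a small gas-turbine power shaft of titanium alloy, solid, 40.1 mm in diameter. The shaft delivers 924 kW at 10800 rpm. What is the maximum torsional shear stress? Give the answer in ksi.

ω = 2π·10800/60 = 1131 rad/s, so T = P/ω = 924×10³ / 1131 = 817.0 N·m.
J = πd⁴/32 = π(0.0401)⁴/32 = 2.539×10^-7 m⁴.
τ_max = T·r/J = 817.0 × 0.0201 / 2.539×10^-7 = 6.453×10^7 Pa.

9.36 ksi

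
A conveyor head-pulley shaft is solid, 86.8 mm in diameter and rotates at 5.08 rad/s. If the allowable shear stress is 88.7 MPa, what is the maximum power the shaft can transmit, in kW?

J = πd⁴/32 = π(0.0868)⁴/32 = 5.573×10^-6 m⁴.
T_max = τ_allow·J/r = 8.87×10^7 × 5.573×10^-6 / 0.0434 = 11390 N·m.
ω = 5.08 rad/s, so P_max = T_max·ω = 5.786×10^4 W.

57.9 kW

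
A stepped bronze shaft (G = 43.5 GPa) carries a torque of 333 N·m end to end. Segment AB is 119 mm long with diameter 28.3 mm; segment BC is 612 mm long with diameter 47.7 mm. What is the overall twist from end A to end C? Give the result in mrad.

23.7 mrad

J_AB = π(0.0283)⁴/32 = 6.30×10^-8 m⁴; J_BC = π(0.0477)⁴/32 = 5.08×10^-7 m⁴.
θ = (T/G)·Σ L_i/J_i = (333.0/43.5×10⁹)·(0.119/6.30×10^-8 + 0.612/5.08×10^-7) = 0.02368 rad.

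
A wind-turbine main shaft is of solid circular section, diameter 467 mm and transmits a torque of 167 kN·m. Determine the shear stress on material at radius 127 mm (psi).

J = πd⁴/32 = π(0.467)⁴/32 = 4.669×10^-3 m⁴.
Shear stress varies linearly with radius: τ = T·r/J = 167000 × 0.127 / 4.669×10^-3 = 4.542×10^6 Pa.

659 psi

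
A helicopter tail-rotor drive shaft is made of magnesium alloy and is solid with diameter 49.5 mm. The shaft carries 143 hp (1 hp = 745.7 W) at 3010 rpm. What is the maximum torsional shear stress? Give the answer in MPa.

14.2 MPa

ω = 2π·3010/60 = 315.2 rad/s, so T = P/ω = 143×745.7 / 315.2 = 338.3 N·m.
J = πd⁴/32 = π(0.0495)⁴/32 = 5.894×10^-7 m⁴.
τ_max = T·r/J = 338.3 × 0.0248 / 5.894×10^-7 = 1.421×10^7 Pa.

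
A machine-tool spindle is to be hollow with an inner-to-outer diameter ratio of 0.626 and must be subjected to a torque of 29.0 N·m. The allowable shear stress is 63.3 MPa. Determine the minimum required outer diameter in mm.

For a hollow shaft with d_i/d_o = 0.626: τ_max = 16T/(π d_o³ (1−k⁴)), so d_o = [16T/(π τ_allow (1−k⁴))]^(1/3) = [16·29.00/(π·6.33×10^7·0.8464)]^(1/3) = 0.01402 m.

14.0 mm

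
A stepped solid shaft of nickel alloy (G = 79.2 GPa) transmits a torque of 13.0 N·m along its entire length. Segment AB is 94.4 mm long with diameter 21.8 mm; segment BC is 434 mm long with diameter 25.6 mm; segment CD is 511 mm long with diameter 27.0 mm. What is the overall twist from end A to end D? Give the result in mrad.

4.00 mrad

J_AB = π(0.0218)⁴/32 = 2.22×10^-8 m⁴; J_BC = π(0.0256)⁴/32 = 4.22×10^-8 m⁴; J_CD = π(0.0270)⁴/32 = 5.22×10^-8 m⁴.
θ = (T/G)·Σ L_i/J_i = (13.00/79.2×10⁹)·(0.0944/2.22×10^-8 + 0.434/4.22×10^-8 + 0.511/5.22×10^-8) = 3.996×10^-3 rad.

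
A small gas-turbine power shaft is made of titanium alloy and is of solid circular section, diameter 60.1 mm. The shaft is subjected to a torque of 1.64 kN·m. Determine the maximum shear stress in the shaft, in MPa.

J = πd⁴/32 = π(0.0601)⁴/32 = 1.281×10^-6 m⁴.
τ_max = T·r/J = 1640 × 0.0301 / 1.281×10^-6 = 3.848×10^7 Pa.

38.5 MPa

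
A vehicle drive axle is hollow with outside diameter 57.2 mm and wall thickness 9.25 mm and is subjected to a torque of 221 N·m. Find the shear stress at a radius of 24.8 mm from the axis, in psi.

J = π(d_o⁴ − d_i⁴)/32 = π(0.0572⁴ − 0.0387⁴)/32 = 8.307×10^-7 m⁴.
Shear stress varies linearly with radius: τ = T·r/J = 221.0 × 0.0248 / 8.307×10^-7 = 6.597×10^6 Pa.

957 psi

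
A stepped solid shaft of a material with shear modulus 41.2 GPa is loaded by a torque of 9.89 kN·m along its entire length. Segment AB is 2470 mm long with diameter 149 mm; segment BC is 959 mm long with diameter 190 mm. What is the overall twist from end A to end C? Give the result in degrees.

J_AB = π(0.149)⁴/32 = 4.84×10^-5 m⁴; J_BC = π(0.190)⁴/32 = 1.28×10^-4 m⁴.
θ = (T/G)·Σ L_i/J_i = (9890/41.2×10⁹)·(2.47/4.84×10^-5 + 0.959/1.28×10^-4) = 0.01405 rad.

0.805°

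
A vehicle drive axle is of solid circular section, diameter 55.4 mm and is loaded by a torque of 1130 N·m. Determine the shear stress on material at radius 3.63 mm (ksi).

0.643 ksi

J = πd⁴/32 = π(0.0554)⁴/32 = 9.248×10^-7 m⁴.
Shear stress varies linearly with radius: τ = T·r/J = 1130 × 0.00363 / 9.248×10^-7 = 4.436×10^6 Pa.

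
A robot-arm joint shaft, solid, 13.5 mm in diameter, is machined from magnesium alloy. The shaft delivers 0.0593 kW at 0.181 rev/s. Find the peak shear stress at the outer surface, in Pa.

ω = 2π·0.181 = 1.137 rad/s, so T = P/ω = 0.0593×10³ / 1.137 = 52.14 N·m.
J = πd⁴/32 = π(0.0135)⁴/32 = 3.261×10^-9 m⁴.
τ_max = T·r/J = 52.14 × 0.00675 / 3.261×10^-9 = 1.079×10^8 Pa.

1.08e8 Pa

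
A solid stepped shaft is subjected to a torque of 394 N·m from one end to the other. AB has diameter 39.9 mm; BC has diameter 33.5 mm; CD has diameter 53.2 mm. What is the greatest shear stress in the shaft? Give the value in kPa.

53400 kPa

Under the same torque, τ_max = 16T/(πd³) is largest where d is smallest — segment BC (d = 33.5 mm).
τ_max = 16·394.0/(π·(0.0335)³) = 5.337×10^7 Pa.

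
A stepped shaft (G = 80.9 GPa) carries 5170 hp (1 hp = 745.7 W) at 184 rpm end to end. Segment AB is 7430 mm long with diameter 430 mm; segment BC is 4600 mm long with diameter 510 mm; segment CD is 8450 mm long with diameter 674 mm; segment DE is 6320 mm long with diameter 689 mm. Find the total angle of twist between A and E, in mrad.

8.93 mrad

ω = 2π·184/60 = 19.27 rad/s, so T = P/ω = 5170×745.7 / 19.27 = 200100 N·m.
J_AB = π(0.430)⁴/32 = 3.36×10^-3 m⁴; J_BC = π(0.510)⁴/32 = 6.64×10^-3 m⁴; J_CD = π(0.674)⁴/32 = 0.0203 m⁴; J_DE = π(0.689)⁴/32 = 0.0221 m⁴.
θ = (T/G)·Σ L_i/J_i = (200100/80.9×10⁹)·(7.43/3.36×10^-3 + 4.60/6.64×10^-3 + 8.45/0.0203 + 6.32/0.0221) = 8.926×10^-3 rad.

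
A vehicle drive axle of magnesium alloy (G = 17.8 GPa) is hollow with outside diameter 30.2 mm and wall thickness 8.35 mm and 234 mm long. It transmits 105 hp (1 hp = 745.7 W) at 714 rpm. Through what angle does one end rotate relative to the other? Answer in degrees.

ω = 2π·714/60 = 74.77 rad/s, so T = P/ω = 105×745.7 / 74.77 = 1047 N·m.
J = π(d_o⁴ − d_i⁴)/32 = π(0.0302⁴ − 0.0135⁴)/32 = 7.840×10^-8 m⁴.
θ = T·L/(G·J) = 1047 × 0.234 / (17.8×10⁹ × 7.840×10^-8) = 0.1756 rad.

10.1°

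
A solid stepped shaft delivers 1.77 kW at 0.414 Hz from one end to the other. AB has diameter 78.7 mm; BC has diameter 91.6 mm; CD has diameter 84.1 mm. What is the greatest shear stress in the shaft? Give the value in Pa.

7.11e6 Pa

ω = 2π·0.414 = 2.601 rad/s, so T = P/ω = 1.77×10³ / 2.601 = 680.4 N·m.
Under the same torque, τ_max = 16T/(πd³) is largest where d is smallest — segment AB (d = 78.7 mm).
τ_max = 16·680.4/(π·(0.0787)³) = 7.109×10^6 Pa.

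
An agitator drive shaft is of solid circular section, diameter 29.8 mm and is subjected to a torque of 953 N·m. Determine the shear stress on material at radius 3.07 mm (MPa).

37.8 MPa

J = πd⁴/32 = π(0.0298)⁴/32 = 7.742×10^-8 m⁴.
Shear stress varies linearly with radius: τ = T·r/J = 953.0 × 0.00307 / 7.742×10^-8 = 3.779×10^7 Pa.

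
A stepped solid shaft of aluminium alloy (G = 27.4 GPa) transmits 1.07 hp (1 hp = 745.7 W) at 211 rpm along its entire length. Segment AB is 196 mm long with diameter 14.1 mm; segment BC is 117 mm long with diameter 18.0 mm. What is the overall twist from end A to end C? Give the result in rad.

0.0815 rad

ω = 2π·211/60 = 22.10 rad/s, so T = P/ω = 1.07×745.7 / 22.10 = 36.11 N·m.
J_AB = π(0.0141)⁴/32 = 3.88×10^-9 m⁴; J_BC = π(0.0180)⁴/32 = 1.03×10^-8 m⁴.
θ = (T/G)·Σ L_i/J_i = (36.11/27.4×10⁹)·(0.196/3.88×10^-9 + 0.117/1.03×10^-8) = 0.08153 rad.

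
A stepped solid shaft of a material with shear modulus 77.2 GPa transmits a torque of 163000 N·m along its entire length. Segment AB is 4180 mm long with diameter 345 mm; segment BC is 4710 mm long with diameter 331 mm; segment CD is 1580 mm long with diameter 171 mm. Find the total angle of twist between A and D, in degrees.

J_AB = π(0.345)⁴/32 = 1.39×10^-3 m⁴; J_BC = π(0.331)⁴/32 = 1.18×10^-3 m⁴; J_CD = π(0.171)⁴/32 = 8.39×10^-5 m⁴.
θ = (T/G)·Σ L_i/J_i = (163000/77.2×10⁹)·(4.18/1.39×10^-3 + 4.71/1.18×10^-3 + 1.58/8.39×10^-5) = 0.05453 rad.

3.12°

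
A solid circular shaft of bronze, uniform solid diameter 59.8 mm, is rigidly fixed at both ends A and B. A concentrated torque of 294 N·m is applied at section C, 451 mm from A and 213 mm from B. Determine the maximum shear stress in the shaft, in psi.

690 psi

With uniform GJ and both ends fixed, compatibility θ_AC = θ_CB gives T_A·a = T_B·b, together with T_A + T_B = T₀.
T_A = T₀·b/(a+b) = 294.0·213/664.0 = 94.31 N·m; T_B = 199.7 N·m.
τ in each portion: τ_AC = 2.25×10^6 Pa, τ_CB = 4.76×10^6 Pa; maximum is in CB.
τ_max = T_CB·r/J = 199.7·0.0299/1.26×10^-6 = 4.756×10^6 Pa.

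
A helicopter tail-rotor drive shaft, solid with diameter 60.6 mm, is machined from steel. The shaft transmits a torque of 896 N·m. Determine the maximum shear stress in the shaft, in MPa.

20.5 MPa

J = πd⁴/32 = π(0.0606)⁴/32 = 1.324×10^-6 m⁴.
τ_max = T·r/J = 896.0 × 0.0303 / 1.324×10^-6 = 2.051×10^7 Pa.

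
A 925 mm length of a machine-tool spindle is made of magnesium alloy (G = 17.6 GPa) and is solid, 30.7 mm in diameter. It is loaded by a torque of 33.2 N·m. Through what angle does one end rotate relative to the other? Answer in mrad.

J = πd⁴/32 = π(0.0307)⁴/32 = 8.721×10^-8 m⁴.
θ = T·L/(G·J) = 33.20 × 0.925 / (17.6×10⁹ × 8.721×10^-8) = 0.02001 rad.

20.0 mrad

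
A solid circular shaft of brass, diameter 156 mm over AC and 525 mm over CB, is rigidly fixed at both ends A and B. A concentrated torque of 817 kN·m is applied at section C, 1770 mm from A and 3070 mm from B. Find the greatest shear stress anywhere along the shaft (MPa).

Compatibility: T_A·a/J_AC = T_B·b/J_CB with T_A + T_B = T₀.
J_AC = 5.81×10^-5 m⁴, J_CB = 7.46×10^-3 m⁴, so T_A = T₀·(J_AC/a)/((J_AC/a)+(J_CB/b)) = 10900 N·m, T_B = 806100 N·m.
τ in each portion: τ_AC = 1.46×10^7 Pa, τ_CB = 2.84×10^7 Pa; maximum is in CB.
τ_max = T_CB·r/J = 806100·0.263/7.46×10^-3 = 2.837×10^7 Pa.

28.4 MPa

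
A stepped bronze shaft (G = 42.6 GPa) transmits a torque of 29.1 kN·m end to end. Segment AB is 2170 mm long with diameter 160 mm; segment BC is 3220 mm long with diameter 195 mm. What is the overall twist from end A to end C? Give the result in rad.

0.0385 rad

J_AB = π(0.160)⁴/32 = 6.43×10^-5 m⁴; J_BC = π(0.195)⁴/32 = 1.42×10^-4 m⁴.
θ = (T/G)·Σ L_i/J_i = (29100/42.6×10⁹)·(2.17/6.43×10^-5 + 3.22/1.42×10^-4) = 0.03853 rad.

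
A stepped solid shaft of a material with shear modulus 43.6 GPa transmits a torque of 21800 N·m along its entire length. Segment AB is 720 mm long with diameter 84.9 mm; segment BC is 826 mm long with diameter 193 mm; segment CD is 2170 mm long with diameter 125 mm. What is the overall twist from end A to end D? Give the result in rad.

0.119 rad

J_AB = π(0.0849)⁴/32 = 5.10×10^-6 m⁴; J_BC = π(0.193)⁴/32 = 1.36×10^-4 m⁴; J_CD = π(0.125)⁴/32 = 2.40×10^-5 m⁴.
θ = (T/G)·Σ L_i/J_i = (21800/43.6×10⁹)·(0.720/5.10×10^-6 + 0.826/1.36×10^-4 + 2.17/2.40×10^-5) = 0.1189 rad.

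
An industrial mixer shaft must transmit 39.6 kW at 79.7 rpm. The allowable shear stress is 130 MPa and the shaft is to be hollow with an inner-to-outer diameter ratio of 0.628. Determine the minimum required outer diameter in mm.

ω = 2π·79.7/60 = 8.346 rad/s, so T = P/ω = 39.6×10³ / 8.346 = 4745 N·m.
For a hollow shaft with d_i/d_o = 0.628: τ_max = 16T/(π d_o³ (1−k⁴)), so d_o = [16T/(π τ_allow (1−k⁴))]^(1/3) = [16·4745/(π·1.30×10^8·0.8445)]^(1/3) = 0.06038 m.

60.4 mm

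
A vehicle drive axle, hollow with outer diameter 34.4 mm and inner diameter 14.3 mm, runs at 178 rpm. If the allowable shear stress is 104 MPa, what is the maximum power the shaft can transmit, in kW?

15.0 kW

J = π(d_o⁴ − d_i⁴)/32 = π(0.0344⁴ − 0.0143⁴)/32 = 1.334×10^-7 m⁴.
T_max = τ_allow·J/r = 1.04×10^8 × 1.334×10^-7 / 0.0172 = 806.4 N·m.
ω = 2π·178/60 = 18.64 rad/s, so P_max = T_max·ω = 1.503×10^4 W.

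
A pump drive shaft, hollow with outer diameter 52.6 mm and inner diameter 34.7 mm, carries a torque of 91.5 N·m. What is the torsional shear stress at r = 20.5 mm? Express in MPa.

3.08 MPa

J = π(d_o⁴ − d_i⁴)/32 = π(0.0526⁴ − 0.0347⁴)/32 = 6.092×10^-7 m⁴.
Shear stress varies linearly with radius: τ = T·r/J = 91.50 × 0.0205 / 6.092×10^-7 = 3.079×10^6 Pa.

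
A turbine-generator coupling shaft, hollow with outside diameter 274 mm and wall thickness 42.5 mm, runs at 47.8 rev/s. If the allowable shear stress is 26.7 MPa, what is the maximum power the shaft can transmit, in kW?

J = π(d_o⁴ − d_i⁴)/32 = π(0.274⁴ − 0.189⁴)/32 = 4.281×10^-4 m⁴.
T_max = τ_allow·J/r = 2.67×10^7 × 4.281×10^-4 / 0.137 = 83430 N·m.
ω = 2π·47.8 = 300.3 rad/s, so P_max = T_max·ω = 2.506×10^7 W.

25100 kW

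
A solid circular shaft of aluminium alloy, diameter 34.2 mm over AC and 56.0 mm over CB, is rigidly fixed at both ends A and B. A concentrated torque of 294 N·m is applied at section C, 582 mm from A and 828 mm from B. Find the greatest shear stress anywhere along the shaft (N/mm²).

7.12 N/mm²

Compatibility: T_A·a/J_AC = T_B·b/J_CB with T_A + T_B = T₀.
J_AC = 1.34×10^-7 m⁴, J_CB = 9.65×10^-7 m⁴, so T_A = T₀·(J_AC/a)/((J_AC/a)+(J_CB/b)) = 48.57 N·m, T_B = 245.4 N·m.
τ in each portion: τ_AC = 6.18×10^6 Pa, τ_CB = 7.12×10^6 Pa; maximum is in CB.
τ_max = T_CB·r/J = 245.4·0.0280/9.65×10^-7 = 7.118×10^6 Pa.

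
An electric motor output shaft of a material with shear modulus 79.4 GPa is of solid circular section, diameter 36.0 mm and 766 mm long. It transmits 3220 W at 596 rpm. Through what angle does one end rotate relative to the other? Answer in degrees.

ω = 2π·596/60 = 62.41 rad/s, so T = P/ω = 3220 / 62.41 = 51.59 N·m.
J = πd⁴/32 = π(0.0360)⁴/32 = 1.649×10^-7 m⁴.
θ = T·L/(G·J) = 51.59 × 0.766 / (79.4×10⁹ × 1.649×10^-7) = 3.018×10^-3 rad.

0.173°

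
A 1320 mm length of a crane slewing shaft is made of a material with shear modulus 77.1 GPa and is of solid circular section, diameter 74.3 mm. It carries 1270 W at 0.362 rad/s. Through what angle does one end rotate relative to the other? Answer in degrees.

ω = 0.362 rad/s, so T = P/ω = 1270 / 0.3620 = 3508 N·m.
J = πd⁴/32 = π(0.0743)⁴/32 = 2.992×10^-6 m⁴.
θ = T·L/(G·J) = 3508 × 1.32 / (77.1×10⁹ × 2.992×10^-6) = 0.02008 rad.

1.15°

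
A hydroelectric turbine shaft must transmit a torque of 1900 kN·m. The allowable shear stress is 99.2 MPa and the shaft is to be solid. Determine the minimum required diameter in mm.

460 mm

For a solid shaft τ_max = 16T/(πd³), so d = (16T/(π τ_allow))^(1/3) = (16·1.900e6/(π·9.92×10^7))^(1/3) = 0.4603 m.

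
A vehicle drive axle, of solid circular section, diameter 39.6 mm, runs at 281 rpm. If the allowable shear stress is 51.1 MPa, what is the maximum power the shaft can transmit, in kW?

J = πd⁴/32 = π(0.0396)⁴/32 = 2.414×10^-7 m⁴.
T_max = τ_allow·J/r = 5.11×10^7 × 2.414×10^-7 / 0.0198 = 623.1 N·m.
ω = 2π·281/60 = 29.43 rad/s, so P_max = T_max·ω = 1.833×10^4 W.

18.3 kW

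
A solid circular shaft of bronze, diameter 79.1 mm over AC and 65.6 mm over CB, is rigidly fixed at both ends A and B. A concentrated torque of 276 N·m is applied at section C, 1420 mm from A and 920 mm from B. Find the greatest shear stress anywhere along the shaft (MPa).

Compatibility: T_A·a/J_AC = T_B·b/J_CB with T_A + T_B = T₀.
J_AC = 3.84×10^-6 m⁴, J_CB = 1.82×10^-6 m⁴, so T_A = T₀·(J_AC/a)/((J_AC/a)+(J_CB/b)) = 159.5 N·m, T_B = 116.5 N·m.
τ in each portion: τ_AC = 1.64×10^6 Pa, τ_CB = 2.10×10^6 Pa; maximum is in CB.
τ_max = T_CB·r/J = 116.5·0.0328/1.82×10^-6 = 2.101×10^6 Pa.

2.10 MPa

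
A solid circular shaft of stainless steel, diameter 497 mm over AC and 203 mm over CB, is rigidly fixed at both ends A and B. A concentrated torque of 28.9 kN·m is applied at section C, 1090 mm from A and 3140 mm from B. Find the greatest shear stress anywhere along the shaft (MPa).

Compatibility: T_A·a/J_AC = T_B·b/J_CB with T_A + T_B = T₀.
J_AC = 5.99×10^-3 m⁴, J_CB = 1.67×10^-4 m⁴, so T_A = T₀·(J_AC/a)/((J_AC/a)+(J_CB/b)) = 28620 N·m, T_B = 276.6 N·m.
τ in each portion: τ_AC = 1.19×10^6 Pa, τ_CB = 1.68×10^5 Pa; maximum is in AC.
τ_max = T_AC·r/J = 28620·0.248/5.99×10^-3 = 1.187×10^6 Pa.

1.19 MPa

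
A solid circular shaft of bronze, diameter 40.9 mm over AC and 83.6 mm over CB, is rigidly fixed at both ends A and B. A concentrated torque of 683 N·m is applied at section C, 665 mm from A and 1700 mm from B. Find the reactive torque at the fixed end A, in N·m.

Compatibility: T_A·a/J_AC = T_B·b/J_CB with T_A + T_B = T₀.
J_AC = 2.75×10^-7 m⁴, J_CB = 4.80×10^-6 m⁴, so T_A = T₀·(J_AC/a)/((J_AC/a)+(J_CB/b)) = 87.25 N·m, T_B = 595.8 N·m.

87.2 N·m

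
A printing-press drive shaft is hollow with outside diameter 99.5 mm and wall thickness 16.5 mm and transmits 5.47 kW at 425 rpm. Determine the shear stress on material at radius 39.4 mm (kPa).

629 kPa

ω = 2π·425/60 = 44.51 rad/s, so T = P/ω = 5.47×10³ / 44.51 = 122.9 N·m.
J = π(d_o⁴ − d_i⁴)/32 = π(0.0995⁴ − 0.0665⁴)/32 = 7.703×10^-6 m⁴.
Shear stress varies linearly with radius: τ = T·r/J = 122.9 × 0.0394 / 7.703×10^-6 = 6.287×10^5 Pa.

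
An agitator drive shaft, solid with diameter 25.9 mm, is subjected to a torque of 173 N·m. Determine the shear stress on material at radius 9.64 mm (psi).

5480 psi

J = πd⁴/32 = π(0.0259)⁴/32 = 4.418×10^-8 m⁴.
Shear stress varies linearly with radius: τ = T·r/J = 173.0 × 0.00964 / 4.418×10^-8 = 3.775×10^7 Pa.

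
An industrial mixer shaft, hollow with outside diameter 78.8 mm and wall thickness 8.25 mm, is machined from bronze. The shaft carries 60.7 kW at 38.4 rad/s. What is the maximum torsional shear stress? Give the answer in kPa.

ω = 38.4 rad/s, so T = P/ω = 60.7×10³ / 38.40 = 1581 N·m.
J = π(d_o⁴ − d_i⁴)/32 = π(0.0788⁴ − 0.0623⁴)/32 = 2.306×10^-6 m⁴.
τ_max = T·r/J = 1581 × 0.0394 / 2.306×10^-6 = 2.700×10^7 Pa.

27000 kPa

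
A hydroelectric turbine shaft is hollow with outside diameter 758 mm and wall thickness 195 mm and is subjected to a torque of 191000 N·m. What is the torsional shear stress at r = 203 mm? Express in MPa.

J = π(d_o⁴ − d_i⁴)/32 = π(0.758⁴ − 0.368⁴)/32 = 0.03061 m⁴.
Shear stress varies linearly with radius: τ = T·r/J = 191000 × 0.203 / 0.03061 = 1.267×10^6 Pa.

1.27 MPa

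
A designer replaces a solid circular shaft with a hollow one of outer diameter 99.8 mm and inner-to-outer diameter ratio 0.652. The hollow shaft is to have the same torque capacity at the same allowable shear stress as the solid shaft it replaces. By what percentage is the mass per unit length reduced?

Equal τ_max and T ⇒ the solid shaft needs d_s³ = d_o³(1−k⁴), so d_s = 99.8·(1−0.652⁴)^(1/3) = 93.38 mm.
Area ratio A_h/A_s = d_o²(1−k²)/d_s² = (1−k²)/(1−k⁴)^(2/3) = 0.6566.
Mass saving = 1 − 0.6566 = 34.3 %.

34.3 %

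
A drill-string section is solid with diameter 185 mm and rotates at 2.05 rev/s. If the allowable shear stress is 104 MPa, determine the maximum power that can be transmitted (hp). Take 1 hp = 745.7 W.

J = πd⁴/32 = π(0.185)⁴/32 = 1.150×10^-4 m⁴.
T_max = τ_allow·J/r = 1.04×10^8 × 1.150×10^-4 / 0.0925 = 129300 N·m.
ω = 2π·2.05 = 12.88 rad/s, so P_max = T_max·ω = 1.665×10^6 W.

2230 hp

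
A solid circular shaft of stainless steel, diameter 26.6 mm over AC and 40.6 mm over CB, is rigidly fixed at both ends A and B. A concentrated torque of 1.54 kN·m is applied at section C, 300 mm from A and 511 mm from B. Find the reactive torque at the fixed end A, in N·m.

Compatibility: T_A·a/J_AC = T_B·b/J_CB with T_A + T_B = T₀.
J_AC = 4.92×10^-8 m⁴, J_CB = 2.67×10^-7 m⁴, so T_A = T₀·(J_AC/a)/((J_AC/a)+(J_CB/b)) = 367.9 N·m, T_B = 1172 N·m.

368 N·m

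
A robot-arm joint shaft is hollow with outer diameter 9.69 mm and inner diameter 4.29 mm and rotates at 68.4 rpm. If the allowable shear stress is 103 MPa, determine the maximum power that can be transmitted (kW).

J = π(d_o⁴ − d_i⁴)/32 = π(0.00969⁴ − 0.00429⁴)/32 = 8.323×10^-10 m⁴.
T_max = τ_allow·J/r = 1.03×10^8 × 8.323×10^-10 / 0.00484 = 17.69 N·m.
ω = 2π·68.4/60 = 7.163 rad/s, so P_max = T_max·ω = 126.7 W.

0.127 kW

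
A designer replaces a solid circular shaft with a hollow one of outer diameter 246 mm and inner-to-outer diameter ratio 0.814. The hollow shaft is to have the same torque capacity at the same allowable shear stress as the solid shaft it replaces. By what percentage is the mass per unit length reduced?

Equal τ_max and T ⇒ the solid shaft needs d_s³ = d_o³(1−k⁴), so d_s = 246·(1−0.814⁴)^(1/3) = 202.9 mm.
Area ratio A_h/A_s = d_o²(1−k²)/d_s² = (1−k²)/(1−k⁴)^(2/3) = 0.4961.
Mass saving = 1 − 0.4961 = 50.4 %.

50.4 %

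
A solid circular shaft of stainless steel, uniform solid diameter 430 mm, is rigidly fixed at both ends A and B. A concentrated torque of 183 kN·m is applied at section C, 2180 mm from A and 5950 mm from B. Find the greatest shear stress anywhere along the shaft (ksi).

With uniform GJ and both ends fixed, compatibility θ_AC = θ_CB gives T_A·a = T_B·b, together with T_A + T_B = T₀.
T_A = T₀·b/(a+b) = 183000·5950/8130 = 133900 N·m; T_B = 49070 N·m.
τ in each portion: τ_AC = 8.58×10^6 Pa, τ_CB = 3.14×10^6 Pa; maximum is in AC.
τ_max = T_AC·r/J = 133900·0.215/3.36×10^-3 = 8.579×10^6 Pa.

1.24 ksi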